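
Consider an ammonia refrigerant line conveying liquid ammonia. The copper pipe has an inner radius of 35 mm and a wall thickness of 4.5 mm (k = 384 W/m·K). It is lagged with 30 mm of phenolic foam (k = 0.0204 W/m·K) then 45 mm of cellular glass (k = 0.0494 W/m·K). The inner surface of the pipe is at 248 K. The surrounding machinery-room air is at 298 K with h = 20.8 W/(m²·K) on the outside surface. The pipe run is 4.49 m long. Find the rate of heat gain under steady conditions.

For a radial system each layer contributes R = ln(r_out/r_in)/(2πkL); films add R = 1/(hA).
R_copper pipe wall = ln(39.5/35)/(2π×384×4.49) = 1.116×10^-5 K/W
R_phenolic foam = ln(69.5/39.5)/(2π×0.0204×4.49) = 0.9818 K/W
R_cellular glass = ln(114.5/69.5)/(2π×0.0494×4.49) = 0.3582 K/W
R_outer film = 1/(h_o·2πr_oL) = 1/(20.8×2π×0.1145×4.49) = 0.01488 K/W
R_total = 1.355 K/W
Q = ΔT/R_total = 50/1.355

Q ≈ 36.9 W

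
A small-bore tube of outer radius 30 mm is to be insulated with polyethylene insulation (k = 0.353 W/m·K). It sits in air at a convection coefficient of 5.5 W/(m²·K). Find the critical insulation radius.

r_cr ≈ 64.2 mm

For a cylinder r_cr = k/h = 0.353/5.5
r_cr = 64.2 mm; since the bare radius (30 mm) is below r_cr, adding a thin layer of insulation will *increase* heat loss.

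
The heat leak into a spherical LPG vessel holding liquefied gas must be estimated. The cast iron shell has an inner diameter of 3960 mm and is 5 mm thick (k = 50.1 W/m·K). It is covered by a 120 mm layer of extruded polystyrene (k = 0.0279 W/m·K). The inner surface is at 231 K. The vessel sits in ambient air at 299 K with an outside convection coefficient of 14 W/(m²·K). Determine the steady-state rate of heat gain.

Each spherical layer contributes R = (1/r_i − 1/r_o)/(4πk):
R_cast iron shell = (1/1.98 − 1/1.985)/(4π×50.1) = 2.021×10^-6 K/W
R_extruded polystyrene = (1/1.985 − 1/2.105)/(4π×0.0279) = 0.08191 K/W
R_outer film = 1/(h·4πr_o²) = 1/(14×4π×2.105²) = 0.001283 K/W
R_total = 0.0832 K/W
Q = ΔT/R_total = 68/0.0832

Q ≈ 817 W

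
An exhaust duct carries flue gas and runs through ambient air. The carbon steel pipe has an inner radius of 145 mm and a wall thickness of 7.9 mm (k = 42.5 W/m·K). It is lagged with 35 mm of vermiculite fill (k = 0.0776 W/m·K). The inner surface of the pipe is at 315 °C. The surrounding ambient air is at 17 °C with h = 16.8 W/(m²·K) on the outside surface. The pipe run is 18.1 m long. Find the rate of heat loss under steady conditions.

Q ≈ 11400 W

Per-layer cylindrical resistances, series-summed:
R_carbon steel pipe wall = ln(152.9/145)/(2π×42.5×18.1) = 1.098×10^-5 K/W
R_vermiculite fill = ln(187.9/152.9)/(2π×0.0776×18.1) = 0.02336 K/W
R_outer film = 1/(h_o·2πr_oL) = 1/(16.8×2π×0.1879×18.1) = 0.002786 K/W
R_total = 0.02615 K/W
Q = ΔT/R_total = 298/0.02615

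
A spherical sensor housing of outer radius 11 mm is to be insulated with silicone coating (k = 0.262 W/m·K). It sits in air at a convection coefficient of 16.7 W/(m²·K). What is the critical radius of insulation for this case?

r_cr ≈ 31.4 mm

For a sphere r_cr = 2k/h = 2×0.262/16.7
r_cr = 31.4 mm; since the bare radius (11 mm) is below r_cr, adding a thin layer of insulation will *increase* heat loss.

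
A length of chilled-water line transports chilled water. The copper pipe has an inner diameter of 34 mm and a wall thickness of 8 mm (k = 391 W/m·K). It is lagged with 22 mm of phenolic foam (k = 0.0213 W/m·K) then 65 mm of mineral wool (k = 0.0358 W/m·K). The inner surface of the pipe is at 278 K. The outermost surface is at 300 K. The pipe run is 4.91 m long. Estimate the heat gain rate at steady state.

Radial resistances (cylindrical: R_cond = ln(r_o/r_i)/(2πkL), R_conv = 1/(h·2πrL)):
R_copper pipe wall = ln(25/17)/(2π×391×4.91) = 3.197×10^-5 K/W
R_phenolic foam = ln(47/25)/(2π×0.0213×4.91) = 0.9607 K/W
R_mineral wool = ln(112/47)/(2π×0.0358×4.91) = 0.7862 K/W
R_total = 1.747 K/W
Q = ΔT/R_total = 22/1.747

Q ≈ 12.6 W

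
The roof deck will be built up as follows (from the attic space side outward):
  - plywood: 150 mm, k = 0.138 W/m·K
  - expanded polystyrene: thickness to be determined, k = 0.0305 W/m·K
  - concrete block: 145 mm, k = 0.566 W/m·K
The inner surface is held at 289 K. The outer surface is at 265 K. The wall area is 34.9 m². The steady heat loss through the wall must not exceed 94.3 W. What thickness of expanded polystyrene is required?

L ≈ 230 mm

Treating each layer as a thermal resistance in series:
R_plywood = L/(kA) = 0.15/(0.138×34.9) = 0.03114 K/W
R_concrete block = L/(kA) = 0.145/(0.566×34.9) = 0.007341 K/W
Sum of the known resistances R_other = 0.03849 K/W
Required total resistance R_tot = ΔT/Q_allow = 24/94.3 = 0.2545 K/W
R_expanded polystyrene = R_tot − R_other = 0.216 K/W
L = R·k·A = 0.216×0.0305×34.9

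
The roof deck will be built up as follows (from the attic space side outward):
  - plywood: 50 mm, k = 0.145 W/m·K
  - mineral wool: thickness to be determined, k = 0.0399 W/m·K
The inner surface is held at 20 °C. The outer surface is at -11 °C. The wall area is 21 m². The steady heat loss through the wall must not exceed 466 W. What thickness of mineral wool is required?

L ≈ 42 mm

Treating each layer as a thermal resistance in series:
R_plywood = L/(kA) = 0.05/(0.145×21) = 0.01642 K/W
Sum of the known resistances R_other = 0.01642 K/W
Required total resistance R_tot = ΔT/Q_allow = 31/466 = 0.06652 K/W
R_mineral wool = R_tot − R_other = 0.0501 K/W
L = R·k·A = 0.0501×0.0399×21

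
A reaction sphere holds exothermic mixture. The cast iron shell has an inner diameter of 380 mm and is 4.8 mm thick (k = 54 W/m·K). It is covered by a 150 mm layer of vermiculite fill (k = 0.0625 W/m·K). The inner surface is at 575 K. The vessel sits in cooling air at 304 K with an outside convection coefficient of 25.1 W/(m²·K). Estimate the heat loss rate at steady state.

For a spherical shell R = (1/r₁ − 1/r₂)/(4πk); film R = 1/(h·4πr²). In series:
R_cast iron shell = (1/0.19 − 1/0.1948)/(4π×54) = 1.911×10^-4 K/W
R_vermiculite fill = (1/0.1948 − 1/0.3448)/(4π×0.0625) = 2.843 K/W
R_outer film = 1/(h·4πr_o²) = 1/(25.1×4π×0.3448²) = 0.02667 K/W
R_total = 2.87 K/W
Q = ΔT/R_total = 271/2.87

Q ≈ 94.4 W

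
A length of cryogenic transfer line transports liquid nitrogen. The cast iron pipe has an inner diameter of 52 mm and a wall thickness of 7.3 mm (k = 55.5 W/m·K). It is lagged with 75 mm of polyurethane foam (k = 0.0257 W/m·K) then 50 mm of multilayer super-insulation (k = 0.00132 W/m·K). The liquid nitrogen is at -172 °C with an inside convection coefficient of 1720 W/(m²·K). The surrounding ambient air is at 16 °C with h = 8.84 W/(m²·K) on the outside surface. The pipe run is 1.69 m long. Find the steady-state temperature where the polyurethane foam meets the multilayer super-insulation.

T ≈ -146 °C

Treating each annulus and film as a series resistance:
R_inner film = 1/(h_i·2πr₁L) = 1/(1720×2π×0.026×1.69) = 0.002106 K/W
R_cast iron pipe wall = ln(33.3/26)/(2π×55.5×1.69) = 4.199×10^-4 K/W
R_polyurethane foam = ln(108.3/33.3)/(2π×0.0257×1.69) = 4.322 K/W
R_multilayer super-insulation = ln(158.3/108.3)/(2π×0.00132×1.69) = 27.08 K/W
R_outer film = 1/(h_o·2πr_oL) = 1/(8.84×2π×0.1583×1.69) = 0.0673 K/W
R_total = 31.47 K/W
Q = ΔT/R_total = 188/31.47
Q = 5.97 W
T_interface = T_inner + Q·ΣR(inner→interface) = -172 + 5.97×4.324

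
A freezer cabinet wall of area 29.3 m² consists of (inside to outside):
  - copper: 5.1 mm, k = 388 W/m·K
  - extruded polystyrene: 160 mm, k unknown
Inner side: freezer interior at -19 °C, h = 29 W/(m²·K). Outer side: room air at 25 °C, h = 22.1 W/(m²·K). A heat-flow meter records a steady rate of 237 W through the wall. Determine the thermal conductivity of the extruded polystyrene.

k ≈ 0.0299 W/(m·K)

Thermal resistances in series:
R_inner film = 1/(h_i·A) = 1/(29×29.3) = 0.001177 K/W
R_copper = L/(kA) = 0.0051/(388×29.3) = 4.486×10^-7 K/W
R_outer film = 1/(h_o·A) = 1/(22.1×29.3) = 0.001544 K/W
Sum of known resistances R_other = 0.002722 K/W
Total R = ΔT/Q = 44/237 = 0.1857 K/W
R_extruded polystyrene = R_total − R_other = 0.1829 K/W
k = L/(R·A) = 0.16/(0.1829×29.3)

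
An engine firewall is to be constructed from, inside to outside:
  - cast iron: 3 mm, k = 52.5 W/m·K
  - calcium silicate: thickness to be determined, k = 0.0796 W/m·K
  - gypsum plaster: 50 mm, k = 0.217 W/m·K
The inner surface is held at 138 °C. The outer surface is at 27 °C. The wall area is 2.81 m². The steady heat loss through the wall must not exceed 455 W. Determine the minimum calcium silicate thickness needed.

L ≈ 36.2 mm

Using the resistance-network approach (series):
R_cast iron = L/(kA) = 0.003/(52.5×2.81) = 2.034×10^-5 K/W
R_gypsum plaster = L/(kA) = 0.05/(0.217×2.81) = 0.082 K/W
Sum of the known resistances R_other = 0.08202 K/W
Required total resistance R_tot = ΔT/Q_allow = 111/455 = 0.244 K/W
R_calcium silicate = R_tot − R_other = 0.1619 K/W
L = R·k·A = 0.1619×0.0796×2.81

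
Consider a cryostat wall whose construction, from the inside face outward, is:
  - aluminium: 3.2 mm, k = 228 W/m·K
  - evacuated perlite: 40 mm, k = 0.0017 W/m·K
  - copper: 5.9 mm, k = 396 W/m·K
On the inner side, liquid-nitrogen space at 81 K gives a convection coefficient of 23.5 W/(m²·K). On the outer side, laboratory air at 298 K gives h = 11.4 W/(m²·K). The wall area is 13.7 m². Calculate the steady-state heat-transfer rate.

Series thermal resistances:
R_inner film = 1/(h_i·A) = 1/(23.5×13.7) = 0.003106 K/W
R_aluminium = L/(kA) = 0.0032/(228×13.7) = 1.024×10^-6 K/W
R_evacuated perlite = L/(kA) = 0.04/(0.0017×13.7) = 1.717 K/W
R_copper = L/(kA) = 0.0059/(396×13.7) = 1.088×10^-6 K/W
R_outer film = 1/(h_o·A) = 1/(11.4×13.7) = 0.006403 K/W
R_total = 1.727 K/W
Q = ΔT / R_total = 217 / 1.727

Q ≈ 126 W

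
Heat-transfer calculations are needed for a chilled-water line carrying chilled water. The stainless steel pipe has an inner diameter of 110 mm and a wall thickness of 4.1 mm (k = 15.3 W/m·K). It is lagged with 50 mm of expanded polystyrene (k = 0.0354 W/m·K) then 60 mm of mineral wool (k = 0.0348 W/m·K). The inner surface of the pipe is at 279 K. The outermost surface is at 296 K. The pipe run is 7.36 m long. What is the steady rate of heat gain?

Cylindrical conduction, so R = ln(r₂/r₁)/(2πkL) per layer, in series:
R_stainless steel pipe wall = ln(59.1/55)/(2π×15.3×7.36) = 1.016×10^-4 K/W
R_expanded polystyrene = ln(109.1/59.1)/(2π×0.0354×7.36) = 0.3745 K/W
R_mineral wool = ln(169.1/109.1)/(2π×0.0348×7.36) = 0.2723 K/W
R_total = 0.6469 K/W
Q = ΔT/R_total = 17/0.6469

Q ≈ 26.3 W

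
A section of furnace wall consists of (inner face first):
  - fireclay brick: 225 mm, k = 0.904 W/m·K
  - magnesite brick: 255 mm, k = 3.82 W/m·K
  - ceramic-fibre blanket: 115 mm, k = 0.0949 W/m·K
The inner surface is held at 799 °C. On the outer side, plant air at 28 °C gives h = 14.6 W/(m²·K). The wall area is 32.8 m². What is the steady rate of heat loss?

Q ≈ 15800 W

Series thermal resistances:
R_fireclay brick = L/(kA) = 0.225/(0.904×32.8) = 0.007588 K/W
R_magnesite brick = L/(kA) = 0.255/(3.82×32.8) = 0.002035 K/W
R_ceramic-fibre blanket = L/(kA) = 0.115/(0.0949×32.8) = 0.03695 K/W
R_outer film = 1/(h_o·A) = 1/(14.6×32.8) = 0.002088 K/W
R_total = 0.04866 K/W
Q = ΔT / R_total = 771 / 0.04866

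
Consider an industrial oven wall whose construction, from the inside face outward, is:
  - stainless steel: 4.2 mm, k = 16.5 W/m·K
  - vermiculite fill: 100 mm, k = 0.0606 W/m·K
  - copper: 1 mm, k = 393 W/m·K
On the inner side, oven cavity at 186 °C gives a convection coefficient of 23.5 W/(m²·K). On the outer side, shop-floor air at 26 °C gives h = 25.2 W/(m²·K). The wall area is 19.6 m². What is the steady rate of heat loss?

Model the wall as resistances in series:
R_inner film = 1/(h_i·A) = 1/(23.5×19.6) = 0.002171 K/W
R_stainless steel = L/(kA) = 0.0042/(16.5×19.6) = 1.299×10^-5 K/W
R_vermiculite fill = L/(kA) = 0.1/(0.0606×19.6) = 0.08419 K/W
R_copper = L/(kA) = 0.001/(393×19.6) = 1.298×10^-7 K/W
R_outer film = 1/(h_o·A) = 1/(25.2×19.6) = 0.002025 K/W
R_total = 0.0884 K/W
Q = ΔT / R_total = 160 / 0.0884

Q ≈ 1810 W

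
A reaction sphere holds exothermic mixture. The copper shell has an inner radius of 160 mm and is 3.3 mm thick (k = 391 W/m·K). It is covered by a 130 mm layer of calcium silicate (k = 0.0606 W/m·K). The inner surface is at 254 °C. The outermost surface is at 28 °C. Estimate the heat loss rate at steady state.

Radial (spherical) resistances in series:
R_copper shell = (1/0.16 − 1/0.1633)/(4π×391) = 2.571×10^-5 K/W
R_calcium silicate = (1/0.1633 − 1/0.2933)/(4π×0.0606) = 3.564 K/W
R_total = 3.564 K/W
Q = ΔT/R_total = 226/3.564

Q ≈ 63.4 W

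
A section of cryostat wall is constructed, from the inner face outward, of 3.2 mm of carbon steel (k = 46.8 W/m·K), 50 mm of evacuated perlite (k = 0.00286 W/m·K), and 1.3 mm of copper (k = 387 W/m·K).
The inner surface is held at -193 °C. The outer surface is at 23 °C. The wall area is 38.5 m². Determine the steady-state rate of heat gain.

Q ≈ 476 W

Thermal resistances in series:
R_carbon steel = L/(kA) = 0.0032/(46.8×38.5) = 1.776×10^-6 K/W
R_evacuated perlite = L/(kA) = 0.05/(0.00286×38.5) = 0.4541 K/W
R_copper = L/(kA) = 0.0013/(387×38.5) = 8.725×10^-8 K/W
R_total = 0.4541 K/W
Q = ΔT / R_total = 216 / 0.4541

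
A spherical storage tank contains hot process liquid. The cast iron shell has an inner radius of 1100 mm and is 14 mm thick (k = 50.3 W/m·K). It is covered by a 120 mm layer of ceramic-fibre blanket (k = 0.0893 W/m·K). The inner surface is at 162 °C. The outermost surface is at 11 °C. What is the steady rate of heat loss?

Q ≈ 1940 W

Radial (spherical) resistances in series:
R_cast iron shell = (1/1.1 − 1/1.114)/(4π×50.3) = 1.807×10^-5 K/W
R_ceramic-fibre blanket = (1/1.114 − 1/1.234)/(4π×0.0893) = 0.07779 K/W
R_total = 0.07781 K/W
Q = ΔT/R_total = 151/0.07781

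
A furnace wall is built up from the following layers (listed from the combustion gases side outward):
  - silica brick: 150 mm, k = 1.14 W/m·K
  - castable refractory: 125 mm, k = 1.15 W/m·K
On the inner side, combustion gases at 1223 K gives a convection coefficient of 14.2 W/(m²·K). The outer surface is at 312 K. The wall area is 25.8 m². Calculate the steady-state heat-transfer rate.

Model the wall as resistances in series:
R_inner film = 1/(h_i·A) = 1/(14.2×25.8) = 0.00273 K/W
R_silica brick = L/(kA) = 0.15/(1.14×25.8) = 0.0051 K/W
R_castable refractory = L/(kA) = 0.125/(1.15×25.8) = 0.004213 K/W
R_total = 0.01204 K/W
Q = ΔT / R_total = 911 / 0.01204

Q ≈ 75600 W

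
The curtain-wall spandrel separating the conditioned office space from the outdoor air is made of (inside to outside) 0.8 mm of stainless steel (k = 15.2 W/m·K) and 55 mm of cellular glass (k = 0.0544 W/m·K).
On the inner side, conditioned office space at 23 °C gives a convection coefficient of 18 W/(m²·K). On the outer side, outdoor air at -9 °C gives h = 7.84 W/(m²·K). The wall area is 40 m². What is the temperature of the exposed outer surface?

T ≈ -5.58 °C

Treating each layer as a thermal resistance in series:
R_inner film = 1/(h_i·A) = 1/(18×40) = 0.001389 K/W
R_stainless steel = L/(kA) = 0.0008/(15.2×40) = 1.316×10^-6 K/W
R_cellular glass = L/(kA) = 0.055/(0.0544×40) = 0.02528 K/W
R_outer film = 1/(h_o·A) = 1/(7.84×40) = 0.003189 K/W
R_total = 0.02985 K/W;  Q = ΔT/R_total = 32/0.02985 = 1072 W
T_interface = T_inner − Q·ΣR(inner→interface) = 23 − 1070×0.02667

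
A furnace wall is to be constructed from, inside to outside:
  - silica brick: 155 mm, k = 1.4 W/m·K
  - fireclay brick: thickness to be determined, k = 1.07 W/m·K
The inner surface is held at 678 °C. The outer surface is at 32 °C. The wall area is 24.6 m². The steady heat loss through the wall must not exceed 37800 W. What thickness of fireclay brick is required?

L ≈ 331 mm

Model the wall as resistances in series:
R_silica brick = L/(kA) = 0.155/(1.4×24.6) = 0.004501 K/W
Sum of the known resistances R_other = 0.004501 K/W
Required total resistance R_tot = ΔT/Q_allow = 646/37800 = 0.01709 K/W
R_fireclay brick = R_tot − R_other = 0.01259 K/W
L = R·k·A = 0.01259×1.07×24.6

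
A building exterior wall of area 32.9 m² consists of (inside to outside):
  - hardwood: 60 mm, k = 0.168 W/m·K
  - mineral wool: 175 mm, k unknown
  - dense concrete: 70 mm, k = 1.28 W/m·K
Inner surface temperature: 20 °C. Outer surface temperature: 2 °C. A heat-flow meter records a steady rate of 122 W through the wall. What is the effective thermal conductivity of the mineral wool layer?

k ≈ 0.0394 W/(m·K)

Treating each layer as a thermal resistance in series:
R_hardwood = L/(kA) = 0.06/(0.168×32.9) = 0.01086 K/W
R_dense concrete = L/(kA) = 0.07/(1.28×32.9) = 0.001662 K/W
Sum of known resistances R_other = 0.01252 K/W
Total R = ΔT/Q = 18/122 = 0.1475 K/W
R_mineral wool = R_total − R_other = 0.135 K/W
k = L/(R·A) = 0.175/(0.135×32.9)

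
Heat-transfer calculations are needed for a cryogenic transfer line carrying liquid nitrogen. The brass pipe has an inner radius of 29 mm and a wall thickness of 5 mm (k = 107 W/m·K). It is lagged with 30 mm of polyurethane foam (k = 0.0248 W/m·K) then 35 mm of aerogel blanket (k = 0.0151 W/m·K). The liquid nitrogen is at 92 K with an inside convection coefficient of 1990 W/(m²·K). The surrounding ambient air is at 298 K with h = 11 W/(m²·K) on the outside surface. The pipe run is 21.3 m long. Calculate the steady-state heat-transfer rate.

Per-layer cylindrical resistances, series-summed:
R_inner film = 1/(h_i·2πr₁L) = 1/(1990×2π×0.029×21.3) = 1.295×10^-4 K/W
R_brass pipe wall = ln(34/29)/(2π×107×21.3) = 1.111×10^-5 K/W
R_polyurethane foam = ln(64/34)/(2π×0.0248×21.3) = 0.1906 K/W
R_aerogel blanket = ln(99/64)/(2π×0.0151×21.3) = 0.2159 K/W
R_outer film = 1/(h_o·2πr_oL) = 1/(11×2π×0.099×21.3) = 0.006861 K/W
R_total = 0.4134 K/W
Q = ΔT/R_total = 206/0.4134

Q ≈ 498 W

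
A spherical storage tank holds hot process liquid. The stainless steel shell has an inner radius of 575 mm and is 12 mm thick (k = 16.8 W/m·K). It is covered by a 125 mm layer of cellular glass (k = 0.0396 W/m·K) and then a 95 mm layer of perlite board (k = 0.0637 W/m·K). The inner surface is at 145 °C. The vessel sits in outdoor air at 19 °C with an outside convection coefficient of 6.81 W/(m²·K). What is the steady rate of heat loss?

Radial (spherical) resistances in series:
R_stainless steel shell = (1/0.575 − 1/0.587)/(4π×16.8) = 1.684×10^-4 K/W
R_cellular glass = (1/0.587 − 1/0.712)/(4π×0.0396) = 0.601 K/W
R_perlite board = (1/0.712 − 1/0.807)/(4π×0.0637) = 0.2065 K/W
R_outer film = 1/(h·4πr_o²) = 1/(6.81×4π×0.807²) = 0.01794 K/W
R_total = 0.8257 K/W
Q = ΔT/R_total = 126/0.8257

Q ≈ 153 W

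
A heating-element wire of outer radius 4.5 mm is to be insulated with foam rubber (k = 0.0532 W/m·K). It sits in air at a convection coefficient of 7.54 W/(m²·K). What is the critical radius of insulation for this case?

For a cylinder r_cr = k/h = 0.0532/7.54
r_cr = 7.06 mm; since the bare radius (4.5 mm) is below r_cr, adding a thin layer of insulation will *increase* heat loss.

r_cr ≈ 7.06 mm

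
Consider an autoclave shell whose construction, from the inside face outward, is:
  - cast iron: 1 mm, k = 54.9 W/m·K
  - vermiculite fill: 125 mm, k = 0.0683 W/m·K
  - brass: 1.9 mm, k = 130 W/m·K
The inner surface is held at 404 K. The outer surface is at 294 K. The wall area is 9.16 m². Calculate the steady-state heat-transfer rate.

Q ≈ 551 W

Treating each layer as a thermal resistance in series:
R_cast iron = L/(kA) = 0.001/(54.9×9.16) = 1.989×10^-6 K/W
R_vermiculite fill = L/(kA) = 0.125/(0.0683×9.16) = 0.1998 K/W
R_brass = L/(kA) = 0.0019/(130×9.16) = 1.596×10^-6 K/W
R_total = 0.1998 K/W
Q = ΔT / R_total = 110 / 0.1998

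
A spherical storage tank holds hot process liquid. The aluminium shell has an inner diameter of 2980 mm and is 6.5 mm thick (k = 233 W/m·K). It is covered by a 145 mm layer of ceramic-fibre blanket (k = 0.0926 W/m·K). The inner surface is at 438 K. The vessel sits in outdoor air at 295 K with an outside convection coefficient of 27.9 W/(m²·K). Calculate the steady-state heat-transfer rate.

Radial (spherical) resistances in series:
R_aluminium shell = (1/1.49 − 1/1.4965)/(4π×233) = 9.956×10^-7 K/W
R_ceramic-fibre blanket = (1/1.4965 − 1/1.6415)/(4π×0.0926) = 0.05073 K/W
R_outer film = 1/(h·4πr_o²) = 1/(27.9×4π×1.6415²) = 0.001059 K/W
R_total = 0.05179 K/W
Q = ΔT/R_total = 143/0.05179

Q ≈ 2760 W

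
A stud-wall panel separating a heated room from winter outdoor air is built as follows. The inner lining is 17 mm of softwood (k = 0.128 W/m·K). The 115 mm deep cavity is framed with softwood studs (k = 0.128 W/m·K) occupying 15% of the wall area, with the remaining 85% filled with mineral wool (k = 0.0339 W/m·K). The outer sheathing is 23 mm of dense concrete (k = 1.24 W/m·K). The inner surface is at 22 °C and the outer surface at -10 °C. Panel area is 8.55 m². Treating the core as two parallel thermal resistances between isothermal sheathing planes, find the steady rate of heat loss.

Sheathing layers in series; stud and cavity paths in parallel between them.
R_inner = 0.017/(0.128×8.55) = 0.01553 K/W
R_stud  = 0.115/(0.128×0.15×8.55) = 0.7005 K/W
R_cav   = 0.115/(0.0339×0.85×8.55) = 0.4668 K/W
1/R_core = 1/R_stud + 1/R_cav → R_core = 0.2801 K/W
R_outer = 0.023/(1.24×8.55) = 0.002169 K/W
R_total = 0.2978 K/W
Q = ΔT/R_total = 32/0.2978

Q ≈ 107 W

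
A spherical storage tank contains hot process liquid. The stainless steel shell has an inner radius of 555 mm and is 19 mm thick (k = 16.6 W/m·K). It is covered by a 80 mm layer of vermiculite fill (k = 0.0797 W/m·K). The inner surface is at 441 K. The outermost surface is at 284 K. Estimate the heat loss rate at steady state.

Q ≈ 737 W

For a spherical shell R = (1/r₁ − 1/r₂)/(4πk); film R = 1/(h·4πr²). In series:
R_stainless steel shell = (1/0.555 − 1/0.574)/(4π×16.6) = 2.859×10^-4 K/W
R_vermiculite fill = (1/0.574 − 1/0.654)/(4π×0.0797) = 0.2128 K/W
R_total = 0.2131 K/W
Q = ΔT/R_total = 157/0.2131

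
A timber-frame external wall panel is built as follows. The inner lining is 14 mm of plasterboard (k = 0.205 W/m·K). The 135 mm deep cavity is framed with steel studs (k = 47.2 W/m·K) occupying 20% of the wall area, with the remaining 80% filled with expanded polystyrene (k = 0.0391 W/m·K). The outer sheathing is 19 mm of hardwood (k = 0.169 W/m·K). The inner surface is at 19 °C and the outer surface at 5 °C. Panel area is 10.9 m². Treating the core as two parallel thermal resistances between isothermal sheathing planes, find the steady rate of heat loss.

Sheathing layers in series; stud and cavity paths in parallel between them.
R_inner = 0.014/(0.205×10.9) = 0.006265 K/W
R_stud  = 0.135/(47.2×0.2×10.9) = 0.001312 K/W
R_cav   = 0.135/(0.0391×0.8×10.9) = 0.396 K/W
1/R_core = 1/R_stud + 1/R_cav → R_core = 0.001308 K/W
R_outer = 0.019/(0.169×10.9) = 0.01031 K/W
R_total = 0.01789 K/W
Q = ΔT/R_total = 14/0.01789

Q ≈ 783 W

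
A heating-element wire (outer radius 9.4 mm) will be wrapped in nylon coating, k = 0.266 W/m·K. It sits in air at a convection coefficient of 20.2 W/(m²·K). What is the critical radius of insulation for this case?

r_cr ≈ 13.2 mm

For a cylinder r_cr = k/h = 0.266/20.2
r_cr = 13.2 mm; since the bare radius (9.4 mm) is below r_cr, adding a thin layer of insulation will *increase* heat loss.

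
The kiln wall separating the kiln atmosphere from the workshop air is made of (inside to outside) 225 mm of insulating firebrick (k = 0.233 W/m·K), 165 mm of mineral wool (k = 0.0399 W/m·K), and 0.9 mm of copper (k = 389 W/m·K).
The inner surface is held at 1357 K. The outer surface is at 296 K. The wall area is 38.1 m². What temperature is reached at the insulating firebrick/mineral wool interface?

Model the wall as resistances in series:
R_insulating firebrick = L/(kA) = 0.225/(0.233×38.1) = 0.02535 K/W
R_mineral wool = L/(kA) = 0.165/(0.0399×38.1) = 0.1085 K/W
R_copper = L/(kA) = 0.0009/(389×38.1) = 6.073×10^-8 K/W
R_total = 0.1339 K/W;  Q = ΔT/R_total = 1061/0.1339 = 7925 W
T_interface = T_inner − Q·ΣR(inner→interface) = 1357 − 7920×0.02535

T ≈ 1160 K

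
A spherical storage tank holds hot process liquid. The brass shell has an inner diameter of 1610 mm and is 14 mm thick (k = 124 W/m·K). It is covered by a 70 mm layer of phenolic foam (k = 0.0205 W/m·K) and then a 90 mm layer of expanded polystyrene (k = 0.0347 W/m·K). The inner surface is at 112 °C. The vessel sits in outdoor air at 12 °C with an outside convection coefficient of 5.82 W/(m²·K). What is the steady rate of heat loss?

Q ≈ 160 W

Each spherical layer contributes R = (1/r_i − 1/r_o)/(4πk):
R_brass shell = (1/0.805 − 1/0.819)/(4π×124) = 1.363×10^-5 K/W
R_phenolic foam = (1/0.819 − 1/0.889)/(4π×0.0205) = 0.3732 K/W
R_expanded polystyrene = (1/0.889 − 1/0.979)/(4π×0.0347) = 0.2371 K/W
R_outer film = 1/(h·4πr_o²) = 1/(5.82×4π×0.979²) = 0.01427 K/W
R_total = 0.6246 K/W
Q = ΔT/R_total = 100/0.6246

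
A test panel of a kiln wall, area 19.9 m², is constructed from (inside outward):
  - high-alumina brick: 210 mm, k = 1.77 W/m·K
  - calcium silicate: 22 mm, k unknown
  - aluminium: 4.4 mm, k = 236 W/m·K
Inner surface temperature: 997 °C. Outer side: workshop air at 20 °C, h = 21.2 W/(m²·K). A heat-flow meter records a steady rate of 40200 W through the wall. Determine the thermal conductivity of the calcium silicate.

Treating each layer as a thermal resistance in series:
R_high-alumina brick = L/(kA) = 0.21/(1.77×19.9) = 0.005962 K/W
R_aluminium = L/(kA) = 0.0044/(236×19.9) = 9.369×10^-7 K/W
R_outer film = 1/(h_o·A) = 1/(21.2×19.9) = 0.00237 K/W
Sum of known resistances R_other = 0.008333 K/W
Total R = ΔT/Q = 977/40200 = 0.0243 K/W
R_calcium silicate = R_total − R_other = 0.01597 K/W
k = L/(R·A) = 0.022/(0.01597×19.9)

k ≈ 0.0692 W/(m·K)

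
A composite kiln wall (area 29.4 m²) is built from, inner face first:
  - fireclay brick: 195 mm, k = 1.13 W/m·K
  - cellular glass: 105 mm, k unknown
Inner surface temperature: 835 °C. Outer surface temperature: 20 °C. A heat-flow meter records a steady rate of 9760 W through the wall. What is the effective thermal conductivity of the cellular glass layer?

k ≈ 0.046 W/(m·K)

Using the resistance-network approach (series):
R_fireclay brick = L/(kA) = 0.195/(1.13×29.4) = 0.00587 K/W
Sum of known resistances R_other = 0.00587 K/W
Total R = ΔT/Q = 815/9760 = 0.0835 K/W
R_cellular glass = R_total − R_other = 0.07763 K/W
k = L/(R·A) = 0.105/(0.07763×29.4)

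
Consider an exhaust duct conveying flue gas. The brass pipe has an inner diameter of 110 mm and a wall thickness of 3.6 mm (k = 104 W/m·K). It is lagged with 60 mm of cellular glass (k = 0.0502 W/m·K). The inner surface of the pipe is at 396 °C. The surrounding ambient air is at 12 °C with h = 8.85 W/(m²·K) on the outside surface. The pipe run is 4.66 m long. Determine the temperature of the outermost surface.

T ≈ 36.4 °C

Radial resistances (cylindrical: R_cond = ln(r_o/r_i)/(2πkL), R_conv = 1/(h·2πrL)):
R_brass pipe wall = ln(58.6/55)/(2π×104×4.66) = 2.082×10^-5 K/W
R_cellular glass = ln(118.6/58.6)/(2π×0.0502×4.66) = 0.4797 K/W
R_outer film = 1/(h_o·2πr_oL) = 1/(8.85×2π×0.1186×4.66) = 0.03254 K/W
R_total = 0.5122 K/W
Q = ΔT/R_total = 384/0.5122
Q = 750 W
T_interface = T_inner − Q·ΣR(inner→interface) = 396 − 750×0.4797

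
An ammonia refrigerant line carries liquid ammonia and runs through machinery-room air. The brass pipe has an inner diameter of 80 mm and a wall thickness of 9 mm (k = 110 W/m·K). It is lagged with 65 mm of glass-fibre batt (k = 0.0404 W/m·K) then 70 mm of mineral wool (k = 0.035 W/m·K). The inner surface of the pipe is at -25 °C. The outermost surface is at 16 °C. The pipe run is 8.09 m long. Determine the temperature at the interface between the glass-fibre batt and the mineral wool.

Per-layer cylindrical resistances, series-summed:
R_brass pipe wall = ln(49/40)/(2π×110×8.09) = 3.63×10^-5 K/W
R_glass-fibre batt = ln(114/49)/(2π×0.0404×8.09) = 0.4112 K/W
R_mineral wool = ln(184/114)/(2π×0.035×8.09) = 0.2691 K/W
R_total = 0.6803 K/W
Q = ΔT/R_total = 41/0.6803
Q = 60.3 W
T_interface = T_inner + Q·ΣR(inner→interface) = -25 + 60.3×0.4112

T ≈ -0.217 °C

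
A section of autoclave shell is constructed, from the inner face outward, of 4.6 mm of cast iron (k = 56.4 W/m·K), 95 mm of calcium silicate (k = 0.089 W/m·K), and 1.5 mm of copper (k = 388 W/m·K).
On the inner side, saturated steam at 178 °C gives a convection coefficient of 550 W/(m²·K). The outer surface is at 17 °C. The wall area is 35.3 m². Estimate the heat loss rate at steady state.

Treating each layer as a thermal resistance in series:
R_inner film = 1/(h_i·A) = 1/(550×35.3) = 5.151×10^-5 K/W
R_cast iron = L/(kA) = 0.0046/(56.4×35.3) = 2.31×10^-6 K/W
R_calcium silicate = L/(kA) = 0.095/(0.089×35.3) = 0.03024 K/W
R_copper = L/(kA) = 0.0015/(388×35.3) = 1.095×10^-7 K/W
R_total = 0.03029 K/W
Q = ΔT / R_total = 161 / 0.03029

Q ≈ 5310 W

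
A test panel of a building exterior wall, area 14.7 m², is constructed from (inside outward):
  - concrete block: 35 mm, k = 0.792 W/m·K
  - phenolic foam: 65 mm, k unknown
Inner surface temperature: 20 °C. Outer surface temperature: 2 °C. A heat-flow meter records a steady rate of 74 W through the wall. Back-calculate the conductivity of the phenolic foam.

Model the wall as resistances in series:
R_concrete block = L/(kA) = 0.035/(0.792×14.7) = 0.003006 K/W
Sum of known resistances R_other = 0.003006 K/W
Total R = ΔT/Q = 18/74 = 0.2432 K/W
R_phenolic foam = R_total − R_other = 0.2402 K/W
k = L/(R·A) = 0.065/(0.2402×14.7)

k ≈ 0.0184 W/(m·K)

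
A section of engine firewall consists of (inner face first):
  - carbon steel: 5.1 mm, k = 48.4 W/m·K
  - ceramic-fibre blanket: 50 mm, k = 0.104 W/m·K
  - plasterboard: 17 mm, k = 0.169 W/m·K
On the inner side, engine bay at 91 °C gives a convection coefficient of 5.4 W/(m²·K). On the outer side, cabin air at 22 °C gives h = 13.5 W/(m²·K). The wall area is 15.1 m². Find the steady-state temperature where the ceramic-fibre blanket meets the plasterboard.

T ≈ 36.3 °C

Using the resistance-network approach (series):
R_inner film = 1/(h_i·A) = 1/(5.4×15.1) = 0.01226 K/W
R_carbon steel = L/(kA) = 0.0051/(48.4×15.1) = 6.978×10^-6 K/W
R_ceramic-fibre blanket = L/(kA) = 0.05/(0.104×15.1) = 0.03184 K/W
R_plasterboard = L/(kA) = 0.017/(0.169×15.1) = 0.006662 K/W
R_outer film = 1/(h_o·A) = 1/(13.5×15.1) = 0.004906 K/W
R_total = 0.05568 K/W;  Q = ΔT/R_total = 69/0.05568 = 1239 W
T_interface = T_inner − Q·ΣR(inner→interface) = 91 − 1240×0.04411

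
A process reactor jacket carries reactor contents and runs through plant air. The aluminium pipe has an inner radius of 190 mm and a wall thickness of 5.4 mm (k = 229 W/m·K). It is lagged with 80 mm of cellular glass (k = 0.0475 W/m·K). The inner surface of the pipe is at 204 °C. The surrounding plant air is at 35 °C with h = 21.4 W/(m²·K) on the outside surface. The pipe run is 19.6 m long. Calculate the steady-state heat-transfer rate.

Per-layer cylindrical resistances, series-summed:
R_aluminium pipe wall = ln(195.4/190)/(2π×229×19.6) = 9.937×10^-7 K/W
R_cellular glass = ln(275.4/195.4)/(2π×0.0475×19.6) = 0.05867 K/W
R_outer film = 1/(h_o·2πr_oL) = 1/(21.4×2π×0.2754×19.6) = 0.001378 K/W
R_total = 0.06004 K/W
Q = ΔT/R_total = 169/0.06004

Q ≈ 2810 W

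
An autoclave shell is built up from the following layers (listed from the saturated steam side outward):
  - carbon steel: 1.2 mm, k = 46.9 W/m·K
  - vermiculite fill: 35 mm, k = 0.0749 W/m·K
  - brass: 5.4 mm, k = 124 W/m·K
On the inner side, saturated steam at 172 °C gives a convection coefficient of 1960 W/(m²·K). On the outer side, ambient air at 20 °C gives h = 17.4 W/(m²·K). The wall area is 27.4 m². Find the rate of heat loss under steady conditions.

Model the wall as resistances in series:
R_inner film = 1/(h_i·A) = 1/(1960×27.4) = 1.862×10^-5 K/W
R_carbon steel = L/(kA) = 0.0012/(46.9×27.4) = 9.338×10^-7 K/W
R_vermiculite fill = L/(kA) = 0.035/(0.0749×27.4) = 0.01705 K/W
R_brass = L/(kA) = 0.0054/(124×27.4) = 1.589×10^-6 K/W
R_outer film = 1/(h_o·A) = 1/(17.4×27.4) = 0.002097 K/W
R_total = 0.01917 K/W
Q = ΔT / R_total = 152 / 0.01917

Q ≈ 7930 W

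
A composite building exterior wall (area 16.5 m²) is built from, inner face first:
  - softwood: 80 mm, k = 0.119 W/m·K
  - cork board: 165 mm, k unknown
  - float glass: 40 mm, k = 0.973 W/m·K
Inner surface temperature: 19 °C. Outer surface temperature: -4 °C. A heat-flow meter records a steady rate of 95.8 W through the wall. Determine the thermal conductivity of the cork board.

k ≈ 0.0508 W/(m·K)

Series thermal resistances:
R_softwood = L/(kA) = 0.08/(0.119×16.5) = 0.04074 K/W
R_float glass = L/(kA) = 0.04/(0.973×16.5) = 0.002492 K/W
Sum of known resistances R_other = 0.04324 K/W
Total R = ΔT/Q = 23/95.8 = 0.2401 K/W
R_cork board = R_total − R_other = 0.1968 K/W
k = L/(R·A) = 0.165/(0.1968×16.5)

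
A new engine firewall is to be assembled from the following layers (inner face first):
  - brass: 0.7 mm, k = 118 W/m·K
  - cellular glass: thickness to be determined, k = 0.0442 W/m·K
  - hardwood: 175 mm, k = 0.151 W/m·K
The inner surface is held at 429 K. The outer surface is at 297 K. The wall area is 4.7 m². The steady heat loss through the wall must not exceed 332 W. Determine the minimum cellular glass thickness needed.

L ≈ 31.4 mm

Model the wall as resistances in series:
R_brass = L/(kA) = 0.0007/(118×4.7) = 1.262×10^-6 K/W
R_hardwood = L/(kA) = 0.175/(0.151×4.7) = 0.2466 K/W
Sum of the known resistances R_other = 0.2466 K/W
Required total resistance R_tot = ΔT/Q_allow = 132/332 = 0.3976 K/W
R_cellular glass = R_tot − R_other = 0.151 K/W
L = R·k·A = 0.151×0.0442×4.7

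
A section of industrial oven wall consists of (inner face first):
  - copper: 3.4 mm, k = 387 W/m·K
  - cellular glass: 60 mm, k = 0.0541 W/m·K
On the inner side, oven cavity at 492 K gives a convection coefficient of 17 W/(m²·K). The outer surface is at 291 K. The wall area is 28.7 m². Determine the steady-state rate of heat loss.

Q ≈ 4940 W

Series thermal resistances:
R_inner film = 1/(h_i·A) = 1/(17×28.7) = 0.00205 K/W
R_copper = L/(kA) = 0.0034/(387×28.7) = 3.061×10^-7 K/W
R_cellular glass = L/(kA) = 0.06/(0.0541×28.7) = 0.03864 K/W
R_total = 0.04069 K/W
Q = ΔT / R_total = 201 / 0.04069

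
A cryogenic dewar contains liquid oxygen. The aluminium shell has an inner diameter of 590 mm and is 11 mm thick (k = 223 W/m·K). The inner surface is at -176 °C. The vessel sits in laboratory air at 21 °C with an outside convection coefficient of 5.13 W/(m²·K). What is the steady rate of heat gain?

Radial (spherical) resistances in series:
R_aluminium shell = (1/0.295 − 1/0.306)/(4π×223) = 4.348×10^-5 K/W
R_outer film = 1/(h·4πr_o²) = 1/(5.13×4π×0.306²) = 0.1657 K/W
R_total = 0.1657 K/W
Q = ΔT/R_total = 197/0.1657

Q ≈ 1190 W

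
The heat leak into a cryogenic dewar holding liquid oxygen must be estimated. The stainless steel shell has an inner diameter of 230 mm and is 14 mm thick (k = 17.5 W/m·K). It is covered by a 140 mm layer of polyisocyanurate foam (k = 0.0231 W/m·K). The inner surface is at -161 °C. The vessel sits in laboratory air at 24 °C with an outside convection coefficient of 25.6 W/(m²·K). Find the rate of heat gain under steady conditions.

Radial (spherical) resistances in series:
R_stainless steel shell = (1/0.115 − 1/0.129)/(4π×17.5) = 0.004291 K/W
R_polyisocyanurate foam = (1/0.129 − 1/0.269)/(4π×0.0231) = 13.9 K/W
R_outer film = 1/(h·4πr_o²) = 1/(25.6×4π×0.269²) = 0.04296 K/W
R_total = 13.95 K/W
Q = ΔT/R_total = 185/13.95

Q ≈ 13.3 W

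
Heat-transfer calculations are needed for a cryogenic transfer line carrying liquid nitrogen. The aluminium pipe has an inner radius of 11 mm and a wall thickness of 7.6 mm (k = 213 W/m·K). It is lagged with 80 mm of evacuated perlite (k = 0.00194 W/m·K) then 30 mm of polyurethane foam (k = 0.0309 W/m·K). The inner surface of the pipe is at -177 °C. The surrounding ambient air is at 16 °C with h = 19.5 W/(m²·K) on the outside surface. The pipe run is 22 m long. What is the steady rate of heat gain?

Q ≈ 30.7 W

Treating each annulus and film as a series resistance:
R_aluminium pipe wall = ln(18.6/11)/(2π×213×22) = 1.784×10^-5 K/W
R_evacuated perlite = ln(98.6/18.6)/(2π×0.00194×22) = 6.22 K/W
R_polyurethane foam = ln(128.6/98.6)/(2π×0.0309×22) = 0.06219 K/W
R_outer film = 1/(h_o·2πr_oL) = 1/(19.5×2π×0.1286×22) = 0.002885 K/W
R_total = 6.285 K/W
Q = ΔT/R_total = 193/6.285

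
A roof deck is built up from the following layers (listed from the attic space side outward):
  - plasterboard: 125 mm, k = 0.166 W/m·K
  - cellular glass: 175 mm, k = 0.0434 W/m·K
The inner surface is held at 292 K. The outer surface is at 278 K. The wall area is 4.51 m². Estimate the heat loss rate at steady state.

Treating each layer as a thermal resistance in series:
R_plasterboard = L/(kA) = 0.125/(0.166×4.51) = 0.167 K/W
R_cellular glass = L/(kA) = 0.175/(0.0434×4.51) = 0.8941 K/W
R_total = 1.061 K/W
Q = ΔT / R_total = 14 / 1.061

Q ≈ 13.2 W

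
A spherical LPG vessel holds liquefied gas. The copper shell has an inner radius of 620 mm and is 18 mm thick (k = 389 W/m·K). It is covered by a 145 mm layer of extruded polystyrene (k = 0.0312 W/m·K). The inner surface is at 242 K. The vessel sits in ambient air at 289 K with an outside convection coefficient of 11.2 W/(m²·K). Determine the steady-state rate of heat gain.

Each spherical layer contributes R = (1/r_i − 1/r_o)/(4πk):
R_copper shell = (1/0.62 − 1/0.638)/(4π×389) = 9.309×10^-6 K/W
R_extruded polystyrene = (1/0.638 − 1/0.783)/(4π×0.0312) = 0.7403 K/W
R_outer film = 1/(h·4πr_o²) = 1/(11.2×4π×0.783²) = 0.01159 K/W
R_total = 0.7519 K/W
Q = ΔT/R_total = 47/0.7519

Q ≈ 62.5 W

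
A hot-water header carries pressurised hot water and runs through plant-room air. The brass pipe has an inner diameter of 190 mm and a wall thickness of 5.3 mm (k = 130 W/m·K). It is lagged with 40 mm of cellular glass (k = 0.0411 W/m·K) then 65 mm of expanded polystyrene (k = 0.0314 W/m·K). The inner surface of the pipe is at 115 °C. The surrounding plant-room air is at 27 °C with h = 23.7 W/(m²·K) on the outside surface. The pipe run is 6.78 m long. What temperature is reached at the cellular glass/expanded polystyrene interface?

T ≈ 79.9 °C

Radial resistances (cylindrical: R_cond = ln(r_o/r_i)/(2πkL), R_conv = 1/(h·2πrL)):
R_brass pipe wall = ln(100.3/95)/(2π×130×6.78) = 9.803×10^-6 K/W
R_cellular glass = ln(140.3/100.3)/(2π×0.0411×6.78) = 0.1917 K/W
R_expanded polystyrene = ln(205.3/140.3)/(2π×0.0314×6.78) = 0.2846 K/W
R_outer film = 1/(h_o·2πr_oL) = 1/(23.7×2π×0.2053×6.78) = 0.004825 K/W
R_total = 0.4811 K/W
Q = ΔT/R_total = 88/0.4811
Q = 183 W
T_interface = T_inner − Q·ΣR(inner→interface) = 115 − 183×0.1917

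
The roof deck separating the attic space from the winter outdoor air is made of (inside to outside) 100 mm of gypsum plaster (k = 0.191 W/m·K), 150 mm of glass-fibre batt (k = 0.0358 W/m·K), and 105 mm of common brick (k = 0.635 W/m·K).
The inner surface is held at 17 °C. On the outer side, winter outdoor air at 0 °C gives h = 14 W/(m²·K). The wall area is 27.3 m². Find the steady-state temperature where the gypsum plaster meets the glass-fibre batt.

Model the wall as resistances in series:
R_gypsum plaster = L/(kA) = 0.1/(0.191×27.3) = 0.01918 K/W
R_glass-fibre batt = L/(kA) = 0.15/(0.0358×27.3) = 0.1535 K/W
R_common brick = L/(kA) = 0.105/(0.635×27.3) = 0.006057 K/W
R_outer film = 1/(h_o·A) = 1/(14×27.3) = 0.002616 K/W
R_total = 0.1813 K/W;  Q = ΔT/R_total = 17/0.1813 = 93.75 W
T_interface = T_inner − Q·ΣR(inner→interface) = 17 − 93.8×0.01918

T ≈ 15.2 °C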